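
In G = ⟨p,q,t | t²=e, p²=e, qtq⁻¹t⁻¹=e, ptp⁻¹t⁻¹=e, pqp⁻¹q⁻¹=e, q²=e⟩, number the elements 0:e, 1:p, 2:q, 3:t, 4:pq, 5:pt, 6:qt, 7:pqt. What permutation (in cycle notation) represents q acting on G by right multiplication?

(0 2)(1 4)(3 6)(5 7)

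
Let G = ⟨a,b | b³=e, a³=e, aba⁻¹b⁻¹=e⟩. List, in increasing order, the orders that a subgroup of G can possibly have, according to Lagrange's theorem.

|G| = 9 = 3². By Lagrange's theorem the order of any subgroup divides 9; the divisors of 9 are 1, 3, 9.

Answer: 1, 3, 9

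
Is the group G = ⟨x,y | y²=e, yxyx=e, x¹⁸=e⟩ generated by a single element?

Every cyclic group is abelian. But x·y = xy while y·x = x¹⁷y, so x·y ≠ y·x and G is not abelian. Hence G is not cyclic.

Answer: No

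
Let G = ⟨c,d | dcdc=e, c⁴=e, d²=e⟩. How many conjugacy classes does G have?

The conjugacy classes (representative and size) are:
  [e] (size 1), [c] (size 2), [c²] (size 1), [c²d] (size 2), [c³d] (size 2).
Class equation: 1 + 2 + 1 + 2 + 2 = 8 = |G|. So G has 5 conjugacy classes.

Answer: 5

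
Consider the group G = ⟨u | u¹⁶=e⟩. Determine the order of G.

G is generated by a single element, so G is cyclic. The relator gives u¹⁶ = e and no smaller power is forced to be e, so the 16 powers {e, u, u², u³, u⁴, u⁵, u⁶, u⁷, u⁸, u⁹, u¹², u¹³, u¹¹, u¹⁰, u¹⁴, u¹⁵} are distinct. Hence |G| = 16.

Answer: 16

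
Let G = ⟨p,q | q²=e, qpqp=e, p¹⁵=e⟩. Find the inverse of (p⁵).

The order of (p⁵) is 3 (smallest k with (p⁵)ᵏ = e), so (p⁵)⁻¹ = (p⁵)² = p¹⁰.
Check: (p⁵) · (p¹⁰) → (p⁵) · p¹⁰ = e, giving e as required.

Answer: p¹⁰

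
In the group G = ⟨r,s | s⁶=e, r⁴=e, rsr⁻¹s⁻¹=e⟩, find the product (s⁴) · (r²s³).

Compute (s⁴) · (r²s³) by multiplying left to right and reducing via the relations at each step:
  (s⁴) · r² = r²s⁴
  (r²s⁴) · s³ = r²s

Answer: r²s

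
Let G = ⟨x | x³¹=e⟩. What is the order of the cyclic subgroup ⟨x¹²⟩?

|⟨x¹²⟩| equals the order of x¹². Compute successive powers until reaching e:
  (x¹²)¹ = x¹², (x¹²)² = x²⁴, (x¹²)³ = x⁵, (x¹²)⁴ = x¹⁷, (x¹²)⁵ = x²⁹, (x¹²)⁶ = x¹⁰, (x¹²)⁷ = x²², (x¹²)⁸ = x³, (x¹²)⁹ = x¹⁵, (x¹²)¹⁰ = x²⁷, (x¹²)¹¹ = x⁸, (x¹²)¹² = x²⁰, (x¹²)¹³ = x, (x¹²)¹⁴ = x¹³, (x¹²)¹⁵ = x²⁵, (x¹²)¹⁶ = x⁶, (x¹²)¹⁷ = x¹⁸, (x¹²)¹⁸ = x³⁰, (x¹²)¹⁹ = x¹¹, (x¹²)²⁰ = x²³, (x¹²)²¹ = x⁴, (x¹²)²² = x¹⁶, (x¹²)²³ = x²⁸, (x¹²)²⁴ = x⁹, (x¹²)²⁵ = x²¹, (x¹²)²⁶ = x², (x¹²)²⁷ = x¹⁴, (x¹²)²⁸ = x²⁶, (x¹²)²⁹ = x⁷, (x¹²)³⁰ = x¹⁹, (x¹²)³¹ = e.
The smallest positive k with (x¹²)ᵏ = e is 31, so |⟨x¹²⟩| = 31.

Answer: 31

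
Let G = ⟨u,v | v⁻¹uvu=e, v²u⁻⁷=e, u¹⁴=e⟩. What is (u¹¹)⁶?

Compute successive powers of (u¹¹), reducing at each step:
  (u¹¹)²: (u¹¹) · u¹¹ = u⁸
  (u¹¹)³: (u⁸) · u¹¹ = u⁵
  (u¹¹)⁴: (u⁵) · u¹¹ = u²
  (u¹¹)⁵: (u²) · u¹¹ = u¹³
  (u¹¹)⁶: (u¹³) · u¹¹ = u¹⁰

Answer: u¹⁰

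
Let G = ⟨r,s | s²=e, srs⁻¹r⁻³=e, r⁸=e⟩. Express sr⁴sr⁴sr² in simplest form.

Multiply left to right, reducing at each step:
  s · r⁴ = r⁴s
  (r⁴s) · s = r⁴
  (r⁴) · r⁴ = e
  e · s = s
  s · r² = r⁶s

Answer: r⁶s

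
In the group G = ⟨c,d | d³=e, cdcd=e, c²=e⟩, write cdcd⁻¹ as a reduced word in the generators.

Multiply left to right, reducing at each step:
  c · d = cd
  (cd) · c = d²
  (d²) · d⁻¹ = d

Answer: d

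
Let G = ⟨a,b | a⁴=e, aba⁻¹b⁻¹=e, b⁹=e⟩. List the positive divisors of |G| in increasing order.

|G| = 36 = 2² · 3². By Lagrange's theorem the order of any subgroup divides 36; the divisors of 36 are 1, 2, 3, 4, 6, 9, 12, 18, 36.

Answer: 1, 2, 3, 4, 6, 9, 12, 18, 36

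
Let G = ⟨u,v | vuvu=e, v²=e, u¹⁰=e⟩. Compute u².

Compute successive powers of u, reducing at each step:
  u²: u · u = u²

Answer: u²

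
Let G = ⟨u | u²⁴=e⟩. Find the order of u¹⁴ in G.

Compute successive powers until reaching e:
  (u¹⁴)¹ = u¹⁴, (u¹⁴)² = u⁴, (u¹⁴)³ = u¹⁸, (u¹⁴)⁴ = u⁸, (u¹⁴)⁵ = u²², (u¹⁴)⁶ = u¹², (u¹⁴)⁷ = u², (u¹⁴)⁸ = u¹⁶, (u¹⁴)⁹ = u⁶, (u¹⁴)¹⁰ = u²⁰, (u¹⁴)¹¹ = u¹⁰, (u¹⁴)¹² = e.
The smallest positive k with (u¹⁴)ᵏ = e is 12.

Answer: 12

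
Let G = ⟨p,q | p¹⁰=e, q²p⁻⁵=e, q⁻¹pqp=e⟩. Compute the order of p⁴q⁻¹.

Compute successive powers until reaching e:
  (p⁴q⁻¹)¹ = p⁴q⁻¹, (p⁴q⁻¹)² = p⁵, (p⁴q⁻¹)³ = p⁴q, (p⁴q⁻¹)⁴ = e.
The smallest positive k with (p⁴q⁻¹)ᵏ = e is 4.

Answer: 4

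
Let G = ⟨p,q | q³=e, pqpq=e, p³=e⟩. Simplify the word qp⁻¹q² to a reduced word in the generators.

Multiply left to right, reducing at each step:
  q · p⁻¹ = qp²
  (qp²) · q² = q²p

Answer: q²p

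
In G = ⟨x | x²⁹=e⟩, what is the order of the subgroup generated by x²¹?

|⟨x²¹⟩| equals the order of x²¹. Compute successive powers until reaching e:
  (x²¹)¹ = x²¹, (x²¹)² = x¹³, (x²¹)³ = x⁵, (x²¹)⁴ = x²⁶, (x²¹)⁵ = x¹⁸, (x²¹)⁶ = x¹⁰, (x²¹)⁷ = x², (x²¹)⁸ = x²³, (x²¹)⁹ = x¹⁵, (x²¹)¹⁰ = x⁷, (x²¹)¹¹ = x²⁸, (x²¹)¹² = x²⁰, (x²¹)¹³ = x¹², (x²¹)¹⁴ = x⁴, (x²¹)¹⁵ = x²⁵, (x²¹)¹⁶ = x¹⁷, (x²¹)¹⁷ = x⁹, (x²¹)¹⁸ = x, (x²¹)¹⁹ = x²², (x²¹)²⁰ = x¹⁴, (x²¹)²¹ = x⁶, (x²¹)²² = x²⁷, (x²¹)²³ = x¹⁹, (x²¹)²⁴ = x¹¹, (x²¹)²⁵ = x³, (x²¹)²⁶ = x²⁴, (x²¹)²⁷ = x¹⁶, (x²¹)²⁸ = x⁸, (x²¹)²⁹ = e.
The smallest positive k with (x²¹)ᵏ = e is 29, so |⟨x²¹⟩| = 29.

Answer: 29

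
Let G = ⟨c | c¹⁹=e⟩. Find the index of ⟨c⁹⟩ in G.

First find ord(c⁹) by computing successive powers:
  (c⁹)¹ = c⁹, (c⁹)² = c¹⁸, (c⁹)³ = c⁸, (c⁹)⁴ = c¹⁷, (c⁹)⁵ = c⁷, (c⁹)⁶ = c¹⁶, (c⁹)⁷ = c⁶, (c⁹)⁸ = c¹⁵, (c⁹)⁹ = c⁵, (c⁹)¹⁰ = c¹⁴, (c⁹)¹¹ = c⁴, (c⁹)¹² = c¹³, (c⁹)¹³ = c³, (c⁹)¹⁴ = c¹², (c⁹)¹⁵ = c², (c⁹)¹⁶ = c¹¹, (c⁹)¹⁷ = c, (c⁹)¹⁸ = c¹⁰, (c⁹)¹⁹ = e.
So |⟨c⁹⟩| = ord(c⁹) = 19. With |G| = 19, by Lagrange [G : ⟨c⁹⟩] = 19/19 = 1.

Answer: 1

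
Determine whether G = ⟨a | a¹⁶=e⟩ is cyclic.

|G| = 16. The element a has order 16 (its powers give 16 distinct elements), so ⟨a⟩ = G and G is cyclic.

Answer: Yes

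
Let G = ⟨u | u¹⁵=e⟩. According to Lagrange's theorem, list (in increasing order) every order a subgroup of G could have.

|G| = 15 = 3 · 5. By Lagrange's theorem the order of any subgroup divides 15; the divisors of 15 are 1, 3, 5, 15.

Answer: 1, 3, 5, 15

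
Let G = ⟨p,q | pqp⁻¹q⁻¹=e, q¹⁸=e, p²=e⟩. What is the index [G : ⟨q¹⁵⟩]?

First find ord(q¹⁵) by computing successive powers:
  (q¹⁵)¹ = q¹⁵, (q¹⁵)² = q¹², (q¹⁵)³ = q⁹, (q¹⁵)⁴ = q⁶, (q¹⁵)⁵ = q³, (q¹⁵)⁶ = e.
So |⟨q¹⁵⟩| = ord(q¹⁵) = 6. With |G| = 36, by Lagrange [G : ⟨q¹⁵⟩] = 36/6 = 6.

Answer: 6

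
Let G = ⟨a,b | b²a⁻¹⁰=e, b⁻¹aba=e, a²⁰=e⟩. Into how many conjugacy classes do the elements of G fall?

The conjugacy classes (representative and size) are:
  [e] (size 1), [a] (size 2), [a²] (size 2), [a³] (size 2), [a⁴] (size 2), [a⁵] (size 2), [a¹⁴] (size 2), [a⁷] (size 2), [a⁸] (size 2), [a¹¹] (size 2), [a¹⁰] (size 1), [a²b⁻¹] (size 10), [a⁹b] (size 10).
Class equation: 1 + 2 + 2 + 2 + 2 + 2 + 2 + 2 + 2 + 2 + 1 + 10 + 10 = 40 = |G|. So G has 13 conjugacy classes.

Answer: 13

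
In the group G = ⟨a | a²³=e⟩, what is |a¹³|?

Compute successive powers until reaching e:
  (a¹³)¹ = a¹³, (a¹³)² = a³, (a¹³)³ = a¹⁶, (a¹³)⁴ = a⁶, (a¹³)⁵ = a¹⁹, (a¹³)⁶ = a⁹, (a¹³)⁷ = a²², (a¹³)⁸ = a¹², (a¹³)⁹ = a², (a¹³)¹⁰ = a¹⁵, (a¹³)¹¹ = a⁵, (a¹³)¹² = a¹⁸, (a¹³)¹³ = a⁸, (a¹³)¹⁴ = a²¹, (a¹³)¹⁵ = a¹¹, (a¹³)¹⁶ = a, (a¹³)¹⁷ = a¹⁴, (a¹³)¹⁸ = a⁴, (a¹³)¹⁹ = a¹⁷, (a¹³)²⁰ = a⁷, (a¹³)²¹ = a²⁰, (a¹³)²² = a¹⁰, (a¹³)²³ = e.
The smallest positive k with (a¹³)ᵏ = e is 23.

Answer: 23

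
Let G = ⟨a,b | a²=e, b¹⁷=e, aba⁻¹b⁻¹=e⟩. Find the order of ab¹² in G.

Compute successive powers until reaching e:
  (ab¹²)¹ = ab¹², (ab¹²)² = b⁷, (ab¹²)³ = ab², (ab¹²)⁴ = b¹⁴, (ab¹²)⁵ = ab⁹, (ab¹²)⁶ = b⁴, (ab¹²)⁷ = ab¹⁶, (ab¹²)⁸ = b¹¹, (ab¹²)⁹ = ab⁶, (ab¹²)¹⁰ = b, (ab¹²)¹¹ = ab¹³, (ab¹²)¹² = b⁸, (ab¹²)¹³ = ab³, (ab¹²)¹⁴ = b¹⁵, (ab¹²)¹⁵ = ab¹⁰, (ab¹²)¹⁶ = b⁵, (ab¹²)¹⁷ = a, (ab¹²)¹⁸ = b¹², (ab¹²)¹⁹ = ab⁷, (ab¹²)²⁰ = b², (ab¹²)²¹ = ab¹⁴, (ab¹²)²² = b⁹, (ab¹²)²³ = ab⁴, (ab¹²)²⁴ = b¹⁶, (ab¹²)²⁵ = ab¹¹, (ab¹²)²⁶ = b⁶, (ab¹²)²⁷ = ab, (ab¹²)²⁸ = b¹³, (ab¹²)²⁹ = ab⁸, (ab¹²)³⁰ = b³, (ab¹²)³¹ = ab¹⁵, (ab¹²)³² = b¹⁰, (ab¹²)³³ = ab⁵, (ab¹²)³⁴ = e.
The smallest positive k with (ab¹²)ᵏ = e is 34.

Answer: 34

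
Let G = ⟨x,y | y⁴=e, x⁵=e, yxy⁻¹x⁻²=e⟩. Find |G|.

Enumerate words in the generators, reducing via the relations: the distinct elements are
  {e, x, y, xy, x², x³, x⁴, y², y³, xy², xy³, x²y, x³y, x⁴y, x²y², x²y³, x³y², x³y³, x⁴y², x⁴y³}.
No further products give new elements, so |G| = 20.

Answer: 20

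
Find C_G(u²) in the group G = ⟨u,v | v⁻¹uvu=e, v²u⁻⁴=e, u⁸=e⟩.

⟨u²⟩ ⊆ C_G(u²) since powers of u² commute with u²; so |C_G(u²)| ≥ |⟨u²⟩| = 4.
By orbit–stabilizer, |C_G(u²)| = |G| / |conj. class of u²| = 16 / 2 = 8.
The 8 elements commuting with u² are {e, u, u², u³, u⁴, u⁵, u⁶, u⁷}.

Answer: {e, u, u², u³, u⁴, u⁵, u⁶, u⁷}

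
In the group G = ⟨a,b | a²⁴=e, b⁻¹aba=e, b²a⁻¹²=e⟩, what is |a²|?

Compute successive powers until reaching e:
  (a²)¹ = a², (a²)² = a⁴, (a²)³ = a⁶, (a²)⁴ = a⁸, (a²)⁵ = a¹⁰, (a²)⁶ = a¹², (a²)⁷ = a¹⁴, (a²)⁸ = a¹⁶, (a²)⁹ = a¹⁸, (a²)¹⁰ = a²⁰, (a²)¹¹ = a²², (a²)¹² = e.
The smallest positive k with (a²)ᵏ = e is 12.

Answer: 12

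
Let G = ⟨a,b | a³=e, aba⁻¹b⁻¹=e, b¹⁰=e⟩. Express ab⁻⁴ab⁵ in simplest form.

Multiply left to right, reducing at each step:
  a · b⁻⁴ = ab⁶
  (ab⁶) · a = a²b⁶
  (a²b⁶) · b⁵ = a²b

Answer: a²b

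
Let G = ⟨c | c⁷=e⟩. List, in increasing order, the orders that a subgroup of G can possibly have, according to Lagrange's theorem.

|G| = 7 = 7. By Lagrange's theorem the order of any subgroup divides 7; the divisors of 7 are 1, 7.

Answer: 1, 7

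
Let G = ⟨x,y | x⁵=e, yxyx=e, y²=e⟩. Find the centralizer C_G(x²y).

⟨x²y⟩ ⊆ C_G(x²y) since powers of x²y commute with x²y; so |C_G(x²y)| ≥ |⟨x²y⟩| = 2.
By orbit–stabilizer, |C_G(x²y)| = |G| / |conj. class of x²y| = 10 / 5 = 2.
The 2 elements commuting with x²y are {e, x²y}.

Answer: {e, x²y}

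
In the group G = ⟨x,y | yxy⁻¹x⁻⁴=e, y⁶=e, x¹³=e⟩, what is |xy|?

Compute successive powers until reaching e:
  (xy)¹ = xy, (xy)² = x⁵y², (xy)³ = x⁸y³, (xy)⁴ = x⁷y⁴, (xy)⁵ = x³y⁵, (xy)⁶ = e.
The smallest positive k with (xy)ᵏ = e is 6.

Answer: 6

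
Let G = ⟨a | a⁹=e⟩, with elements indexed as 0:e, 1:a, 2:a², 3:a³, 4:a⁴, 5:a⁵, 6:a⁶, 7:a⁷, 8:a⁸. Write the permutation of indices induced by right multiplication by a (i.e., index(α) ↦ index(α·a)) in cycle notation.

(0 1 2 3 4 5 6 7 8)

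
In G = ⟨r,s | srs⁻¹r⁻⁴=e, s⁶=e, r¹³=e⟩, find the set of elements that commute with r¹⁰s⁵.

⟨r¹⁰s⁵⟩ ⊆ C_G(r¹⁰s⁵) since powers of r¹⁰s⁵ commute with r¹⁰s⁵; so |C_G(r¹⁰s⁵)| ≥ |⟨r¹⁰s⁵⟩| = 6.
By orbit–stabilizer, |C_G(r¹⁰s⁵)| = |G| / |conj. class of r¹⁰s⁵| = 78 / 13 = 6.
The 6 elements commuting with r¹⁰s⁵ are {e, r⁵s³, r⁶s⁴, r⁸s², r¹²s, r¹⁰s⁵}.

Answer: {e, r⁵s³, r⁶s⁴, r⁸s², r¹²s, r¹⁰s⁵}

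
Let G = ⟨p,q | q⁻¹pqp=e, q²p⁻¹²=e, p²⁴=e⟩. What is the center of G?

An element z ∈ Z(G) iff z commutes with every generator.
For example p¹² is central: (p¹²)·p = p¹³ = p·(p¹²); (p¹²)·q = q⁻¹ = q·(p¹²).
Whereas p ∉ Z(G) since p·q = pq ≠ p¹¹q⁻¹ = q·p.
Checking each of the 48 elements this way gives Z(G) = {e, p¹²}, of order 2.

Answer: {e, p¹²}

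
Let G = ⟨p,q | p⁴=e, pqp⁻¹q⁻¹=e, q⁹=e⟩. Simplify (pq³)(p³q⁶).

Compute (pq³) · (p³q⁶) by multiplying left to right and reducing via the relations at each step:
  (pq³) · p³ = q³
  (q³) · q⁶ = e

Answer: e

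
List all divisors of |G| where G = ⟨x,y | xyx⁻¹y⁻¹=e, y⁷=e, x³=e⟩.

|G| = 21 = 3 · 7. By Lagrange's theorem the order of any subgroup divides 21; the divisors of 21 are 1, 3, 7, 21.

Answer: 1, 3, 7, 21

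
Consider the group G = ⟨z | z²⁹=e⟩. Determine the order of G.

G is generated by a single element, so G is cyclic. The relator gives z²⁹ = e and no smaller power is forced to be e, so the 29 powers {e, z, z², z³, z⁴, z⁵, z⁶, z⁷, z⁸, z⁹, z²², z²³, z²¹, z²⁰, z²⁴, z²⁵, z²⁶, z²⁷, z²⁸, z¹², z¹³, z¹¹, z¹⁰, z¹⁴, z¹⁵, z¹⁶, z¹⁷, z¹⁸, z¹⁹} are distinct. Hence |G| = 29.

Answer: 29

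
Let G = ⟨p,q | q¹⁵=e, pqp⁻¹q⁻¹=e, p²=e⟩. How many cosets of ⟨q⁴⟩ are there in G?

First find ord(q⁴) by computing successive powers:
  (q⁴)¹ = q⁴, (q⁴)² = q⁸, (q⁴)³ = q¹², (q⁴)⁴ = q, (q⁴)⁵ = q⁵, (q⁴)⁶ = q⁹, (q⁴)⁷ = q¹³, (q⁴)⁸ = q², (q⁴)⁹ = q⁶, (q⁴)¹⁰ = q¹⁰, (q⁴)¹¹ = q¹⁴, (q⁴)¹² = q³, (q⁴)¹³ = q⁷, (q⁴)¹⁴ = q¹¹, (q⁴)¹⁵ = e.
So |⟨q⁴⟩| = ord(q⁴) = 15. With |G| = 30, by Lagrange [G : ⟨q⁴⟩] = 30/15 = 2.

Answer: 2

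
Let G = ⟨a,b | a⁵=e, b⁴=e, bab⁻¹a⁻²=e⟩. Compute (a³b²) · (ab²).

Compute (a³b²) · (ab²) by multiplying left to right and reducing via the relations at each step:
  (a³b²) · a = a²b²
  (a²b²) · b² = a²

Answer: a²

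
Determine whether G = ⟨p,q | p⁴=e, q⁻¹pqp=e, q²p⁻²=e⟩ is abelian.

p·q = pq but q·p = pq⁻¹, so p·q ≠ q·p and G is not abelian.

Answer: No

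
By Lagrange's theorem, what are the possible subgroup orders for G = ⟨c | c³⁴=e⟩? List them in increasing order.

|G| = 34 = 2 · 17. By Lagrange's theorem the order of any subgroup divides 34; the divisors of 34 are 1, 2, 17, 34.

Answer: 1, 2, 17, 34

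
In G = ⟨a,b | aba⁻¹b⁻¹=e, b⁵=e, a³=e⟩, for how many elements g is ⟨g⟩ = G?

G is cyclic of order 15. An element generates G iff its order is 15, and a cyclic group of order 15 has exactly φ(15) = 8 such elements.

Answer: 8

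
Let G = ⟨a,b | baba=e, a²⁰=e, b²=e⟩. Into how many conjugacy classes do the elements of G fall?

The conjugacy classes (representative and size) are:
  [e] (size 1), [a] (size 2), [a¹⁸] (size 2), [a³] (size 2), [a⁴] (size 2), [a¹⁵] (size 2), [a¹⁴] (size 2), [a⁷] (size 2), [a¹²] (size 2), [a¹¹] (size 2), [a¹⁰] (size 1), [a¹⁸b] (size 10), [a⁵b] (size 10).
Class equation: 1 + 2 + 2 + 2 + 2 + 2 + 2 + 2 + 2 + 2 + 1 + 10 + 10 = 40 = |G|. So G has 13 conjugacy classes.

Answer: 13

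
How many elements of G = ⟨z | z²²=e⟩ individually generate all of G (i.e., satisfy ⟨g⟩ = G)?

G is cyclic of order 22. An element generates G iff its order is 22, and a cyclic group of order 22 has exactly φ(22) = 10 such elements.

Answer: 10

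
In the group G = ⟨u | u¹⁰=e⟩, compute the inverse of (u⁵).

The order of (u⁵) is 2 (smallest k with (u⁵)ᵏ = e), so (u⁵)⁻¹ = (u⁵)¹ = u⁵.
Check: (u⁵) · (u⁵) → (u⁵) · u⁵ = e, giving e as required.

Answer: u⁵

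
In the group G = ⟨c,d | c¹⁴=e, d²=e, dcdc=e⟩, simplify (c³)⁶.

Compute successive powers of (c³), reducing at each step:
  (c³)²: (c³) · c³ = c⁶
  (c³)³: (c⁶) · c³ = c⁹
  (c³)⁴: (c⁹) · c³ = c¹²
  (c³)⁵: (c¹²) · c³ = c
  (c³)⁶: c · c³ = c⁴

Answer: c⁴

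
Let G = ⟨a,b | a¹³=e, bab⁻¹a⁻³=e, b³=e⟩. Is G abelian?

a·b = ab but b·a = a³b, so a·b ≠ b·a and G is not abelian.

Answer: No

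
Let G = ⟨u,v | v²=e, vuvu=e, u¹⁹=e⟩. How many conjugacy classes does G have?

The conjugacy classes (representative and size) are:
  [e] (size 1), [u¹⁸] (size 2), [u²] (size 2), [u¹⁶] (size 2), [u⁴] (size 2), [u¹⁴] (size 2), [u¹³] (size 2), [u¹²] (size 2), [u⁸] (size 2), [u⁹] (size 2), [v] (size 19).
Class equation: 1 + 2 + 2 + 2 + 2 + 2 + 2 + 2 + 2 + 2 + 19 = 38 = |G|. So G has 11 conjugacy classes.

Answer: 11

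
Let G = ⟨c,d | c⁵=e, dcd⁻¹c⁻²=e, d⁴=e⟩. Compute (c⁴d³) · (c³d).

Compute (c⁴d³) · (c³d) by multiplying left to right and reducing via the relations at each step:
  (c⁴d³) · c³ = c³d³
  (c³d³) · d = c³

Answer: c³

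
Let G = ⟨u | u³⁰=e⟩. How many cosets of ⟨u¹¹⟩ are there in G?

First find ord(u¹¹) by computing successive powers:
  (u¹¹)¹ = u¹¹, (u¹¹)² = u²², (u¹¹)³ = u³, (u¹¹)⁴ = u¹⁴, (u¹¹)⁵ = u²⁵, (u¹¹)⁶ = u⁶, (u¹¹)⁷ = u¹⁷, (u¹¹)⁸ = u²⁸, (u¹¹)⁹ = u⁹, (u¹¹)¹⁰ = u²⁰, (u¹¹)¹¹ = u, (u¹¹)¹² = u¹², (u¹¹)¹³ = u²³, (u¹¹)¹⁴ = u⁴, (u¹¹)¹⁵ = u¹⁵, (u¹¹)¹⁶ = u²⁶, (u¹¹)¹⁷ = u⁷, (u¹¹)¹⁸ = u¹⁸, (u¹¹)¹⁹ = u²⁹, (u¹¹)²⁰ = u¹⁰, (u¹¹)²¹ = u²¹, (u¹¹)²² = u², (u¹¹)²³ = u¹³, (u¹¹)²⁴ = u²⁴, (u¹¹)²⁵ = u⁵, (u¹¹)²⁶ = u¹⁶, (u¹¹)²⁷ = u²⁷, (u¹¹)²⁸ = u⁸, (u¹¹)²⁹ = u¹⁹, (u¹¹)³⁰ = e.
So |⟨u¹¹⟩| = ord(u¹¹) = 30. With |G| = 30, by Lagrange [G : ⟨u¹¹⟩] = 30/30 = 1.

Answer: 1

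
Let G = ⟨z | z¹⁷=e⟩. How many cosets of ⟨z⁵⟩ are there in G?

First find ord(z⁵) by computing successive powers:
  (z⁵)¹ = z⁵, (z⁵)² = z¹⁰, (z⁵)³ = z¹⁵, (z⁵)⁴ = z³, (z⁵)⁵ = z⁸, (z⁵)⁶ = z¹³, (z⁵)⁷ = z, (z⁵)⁸ = z⁶, (z⁵)⁹ = z¹¹, (z⁵)¹⁰ = z¹⁶, (z⁵)¹¹ = z⁴, (z⁵)¹² = z⁹, (z⁵)¹³ = z¹⁴, (z⁵)¹⁴ = z², (z⁵)¹⁵ = z⁷, (z⁵)¹⁶ = z¹², (z⁵)¹⁷ = e.
So |⟨z⁵⟩| = ord(z⁵) = 17. With |G| = 17, by Lagrange [G : ⟨z⁵⟩] = 17/17 = 1.

Answer: 1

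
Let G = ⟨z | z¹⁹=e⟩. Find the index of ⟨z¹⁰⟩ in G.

First find ord(z¹⁰) by computing successive powers:
  (z¹⁰)¹ = z¹⁰, (z¹⁰)² = z, (z¹⁰)³ = z¹¹, (z¹⁰)⁴ = z², (z¹⁰)⁵ = z¹², (z¹⁰)⁶ = z³, (z¹⁰)⁷ = z¹³, (z¹⁰)⁸ = z⁴, (z¹⁰)⁹ = z¹⁴, (z¹⁰)¹⁰ = z⁵, (z¹⁰)¹¹ = z¹⁵, (z¹⁰)¹² = z⁶, (z¹⁰)¹³ = z¹⁶, (z¹⁰)¹⁴ = z⁷, (z¹⁰)¹⁵ = z¹⁷, (z¹⁰)¹⁶ = z⁸, (z¹⁰)¹⁷ = z¹⁸, (z¹⁰)¹⁸ = z⁹, (z¹⁰)¹⁹ = e.
So |⟨z¹⁰⟩| = ord(z¹⁰) = 19. With |G| = 19, by Lagrange [G : ⟨z¹⁰⟩] = 19/19 = 1.

Answer: 1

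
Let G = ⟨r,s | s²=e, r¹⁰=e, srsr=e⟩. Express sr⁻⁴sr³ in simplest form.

Multiply left to right, reducing at each step:
  s · r⁻⁴ = r⁴s
  (r⁴s) · s = r⁴
  (r⁴) · r³ = r⁷

Answer: r⁷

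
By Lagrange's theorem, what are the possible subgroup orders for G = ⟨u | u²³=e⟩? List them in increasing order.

|G| = 23 = 23. By Lagrange's theorem the order of any subgroup divides 23; the divisors of 23 are 1, 23.

Answer: 1, 23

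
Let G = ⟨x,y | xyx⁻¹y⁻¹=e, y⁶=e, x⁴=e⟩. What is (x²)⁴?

Compute successive powers of (x²), reducing at each step:
  (x²)²: (x²) · x² = e
  (x²)³: e · x² = x²
  (x²)⁴: (x²) · x² = e

Answer: e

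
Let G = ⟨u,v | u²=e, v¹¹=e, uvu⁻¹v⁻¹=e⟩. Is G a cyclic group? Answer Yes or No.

|G| = 22. The element uv has order 22 (its powers give 22 distinct elements), so ⟨uv⟩ = G and G is cyclic.

Answer: Yes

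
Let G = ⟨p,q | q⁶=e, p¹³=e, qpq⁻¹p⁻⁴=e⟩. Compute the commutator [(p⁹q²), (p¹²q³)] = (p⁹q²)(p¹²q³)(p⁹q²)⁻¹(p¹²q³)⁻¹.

[(p⁹q²), (p¹²q³)] = (p⁹q²)·(p¹²q³)·(p⁹q²)⁻¹·(p¹²q³)⁻¹.
  (p⁹q²) · (p¹²q³) = p⁶q⁵
  (p⁶q⁵) · (p¹⁰q⁴) = p²q³
  (p²q³) · (p¹²q³) = p³

Answer: p³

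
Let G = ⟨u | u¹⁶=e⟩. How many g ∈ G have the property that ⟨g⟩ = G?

G is cyclic of order 16. An element generates G iff its order is 16, and a cyclic group of order 16 has exactly φ(16) = 8 such elements.

Answer: 8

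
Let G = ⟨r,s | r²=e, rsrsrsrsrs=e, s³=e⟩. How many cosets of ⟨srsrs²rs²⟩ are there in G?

First find ord(srsrs²rs²) by computing successive powers:
  (srsrs²rs²)¹ = srsrs²rs², (srsrs²rs²)² = e.
So |⟨srsrs²rs²⟩| = ord(srsrs²rs²) = 2. With |G| = 60, by Lagrange [G : ⟨srsrs²rs²⟩] = 60/2 = 30.

Answer: 30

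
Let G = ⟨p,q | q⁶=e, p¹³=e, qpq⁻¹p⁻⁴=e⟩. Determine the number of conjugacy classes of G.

The conjugacy classes (representative and size) are:
  [e] (size 1), [p⁴] (size 6), [p¹¹] (size 6), [p⁷q] (size 13), [p⁸q²] (size 13), [p¹²q³] (size 13), [p⁵q⁴] (size 13), [p¹¹q⁵] (size 13).
Class equation: 1 + 6 + 6 + 13 + 13 + 13 + 13 + 13 = 78 = |G|. So G has 8 conjugacy classes.

Answer: 8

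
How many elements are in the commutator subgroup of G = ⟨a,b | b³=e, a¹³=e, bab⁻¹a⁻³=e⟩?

G' = [G, G] is generated by all commutators. The generator-pair commutators are: [a, b] = a¹¹.
The subgroup they normally generate is {e, a, a², a³, a⁴, a⁵, a⁶, a⁷, a⁸, a⁹, a¹⁰, a¹¹, a¹²}, of order 13.
Check: |G/G'| = 39/13 = 3 is the order of the abelianisation.

Answer: 13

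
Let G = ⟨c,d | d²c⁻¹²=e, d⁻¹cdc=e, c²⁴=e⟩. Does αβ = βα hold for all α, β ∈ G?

c·d = cd but d·c = c¹¹d⁻¹, so c·d ≠ d·c and G is not abelian.

Answer: No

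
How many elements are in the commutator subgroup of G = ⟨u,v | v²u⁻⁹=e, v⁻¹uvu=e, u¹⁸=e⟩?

G' = [G, G] is generated by all commutators. The generator-pair commutators are: [u, v] = u².
The subgroup they normally generate is {e, u², u⁴, u⁶, u⁸, u¹⁰, u¹², u¹⁴, u¹⁶}, of order 9.
Check: |G/G'| = 36/9 = 4 is the order of the abelianisation.

Answer: 9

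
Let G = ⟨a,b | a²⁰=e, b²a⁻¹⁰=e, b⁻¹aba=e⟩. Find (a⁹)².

Compute successive powers of (a⁹), reducing at each step:
  (a⁹)²: (a⁹) · a⁹ = a¹⁸

Answer: a¹⁸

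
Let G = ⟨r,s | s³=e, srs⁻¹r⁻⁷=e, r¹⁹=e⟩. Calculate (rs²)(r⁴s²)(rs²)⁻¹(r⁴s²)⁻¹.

[(rs²), (r⁴s²)] = (rs²)·(r⁴s²)·(rs²)⁻¹·(r⁴s²)⁻¹.
  (rs²) · (r⁴s²) = r⁷s
  (r⁷s) · (r¹²s) = r¹⁵s²
  (r¹⁵s²) · (r¹⁰s) = r¹¹

Answer: r¹¹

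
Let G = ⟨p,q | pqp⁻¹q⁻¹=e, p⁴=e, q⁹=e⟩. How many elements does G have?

Enumerate words in the generators, reducing via the relations: the distinct elements are
  {e, p, q, pq, p², p³, q², q³, q⁴, q⁵, q⁶, q⁷, q⁸, pq², pq³, pq⁴, pq⁵, pq⁶, pq⁷, pq⁸, p²q, p³q, p²q², p²q³, p²q⁴, p²q⁵, p²q⁶, p²q⁷, p²q⁸, p³q², p³q³, p³q⁴, p³q⁵, p³q⁶, p³q⁷, p³q⁸}.
No further products give new elements, so |G| = 36.

Answer: 36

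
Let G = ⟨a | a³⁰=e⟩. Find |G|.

G is generated by a single element, so G is cyclic. The relator gives a³⁰ = e and no smaller power is forced to be e, so the 30 powers {a, e, a², a³, a⁴, a⁵, a⁶, a⁷, a⁸, a⁹, a²², a²³, a²¹, a²⁰, a²⁴, a²⁵, a²⁶, a²⁷, a²⁸, a²⁹, a¹², a¹³, a¹¹, a¹⁰, a¹⁴, a¹⁵, a¹⁶, a¹⁷, a¹⁸, a¹⁹} are distinct. Hence |G| = 30.

Answer: 30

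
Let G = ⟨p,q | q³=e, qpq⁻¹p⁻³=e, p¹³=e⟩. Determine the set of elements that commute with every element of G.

An element z ∈ Z(G) iff z commutes with every generator.
For example e is central: e·p = p = p·e; e·q = q = q·e.
Whereas p ∉ Z(G) since p·q = pq ≠ p³q = q·p.
Checking each of the 39 elements this way gives Z(G) = {e}, of order 1.

Answer: {e}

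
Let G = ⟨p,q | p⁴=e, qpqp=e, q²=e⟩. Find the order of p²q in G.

Compute successive powers until reaching e:
  (p²q)¹ = p²q, (p²q)² = e.
The smallest positive k with (p²q)ᵏ = e is 2.

Answer: 2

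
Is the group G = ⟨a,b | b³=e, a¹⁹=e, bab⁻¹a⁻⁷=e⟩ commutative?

a·b = ab but b·a = a⁷b, so a·b ≠ b·a and G is not abelian.

Answer: No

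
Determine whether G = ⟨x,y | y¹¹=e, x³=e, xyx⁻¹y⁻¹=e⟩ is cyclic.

|G| = 33. The element xy has order 33 (its powers give 33 distinct elements), so ⟨xy⟩ = G and G is cyclic.

Answer: Yes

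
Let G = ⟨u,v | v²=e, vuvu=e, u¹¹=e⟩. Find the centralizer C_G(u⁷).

⟨u⁷⟩ ⊆ C_G(u⁷) since powers of u⁷ commute with u⁷; so |C_G(u⁷)| ≥ |⟨u⁷⟩| = 11.
By orbit–stabilizer, |C_G(u⁷)| = |G| / |conj. class of u⁷| = 22 / 2 = 11.
The 11 elements commuting with u⁷ are {e, u, u², u³, u⁴, u⁵, u⁶, u⁷, u⁸, u⁹, u¹⁰}.

Answer: {e, u, u², u³, u⁴, u⁵, u⁶, u⁷, u⁸, u⁹, u¹⁰}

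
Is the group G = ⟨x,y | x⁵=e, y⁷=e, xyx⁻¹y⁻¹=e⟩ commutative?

Each pair of generators commutes: x·y = xy = y·x. Since the generators pairwise commute, every element of G commutes with every other, so G is abelian.

Answer: Yes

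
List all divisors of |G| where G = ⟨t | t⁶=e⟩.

|G| = 6 = 2 · 3. By Lagrange's theorem the order of any subgroup divides 6; the divisors of 6 are 1, 2, 3, 6.

Answer: 1, 2, 3, 6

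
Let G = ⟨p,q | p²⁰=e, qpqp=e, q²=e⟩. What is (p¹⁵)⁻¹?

The order of (p¹⁵) is 4 (smallest k with (p¹⁵)ᵏ = e), so (p¹⁵)⁻¹ = (p¹⁵)³ = p⁵.
Check: (p¹⁵) · (p⁵) → (p¹⁵) · p⁵ = e, giving e as required.

Answer: p⁵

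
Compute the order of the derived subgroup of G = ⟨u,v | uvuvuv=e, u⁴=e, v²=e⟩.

G' = [G, G] is generated by all commutators. The generator-pair commutators are: [u, v] = u²vu.
The subgroup they normally generate is {e, u², uv, vu³, u²vu, u³v, u²vu³, vu, uvu², vu²v, u²vu²v, u³vu²}, of order 12.
Check: |G/G'| = 24/12 = 2 is the order of the abelianisation.

Answer: 12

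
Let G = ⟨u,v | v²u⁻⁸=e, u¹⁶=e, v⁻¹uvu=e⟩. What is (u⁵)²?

Compute successive powers of (u⁵), reducing at each step:
  (u⁵)²: (u⁵) · u⁵ = u¹⁰

Answer: u¹⁰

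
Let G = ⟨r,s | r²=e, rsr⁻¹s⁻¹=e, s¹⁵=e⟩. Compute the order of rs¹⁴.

Compute successive powers until reaching e:
  (rs¹⁴)¹ = rs¹⁴, (rs¹⁴)² = s¹³, (rs¹⁴)³ = rs¹², (rs¹⁴)⁴ = s¹¹, (rs¹⁴)⁵ = rs¹⁰, (rs¹⁴)⁶ = s⁹, (rs¹⁴)⁷ = rs⁸, (rs¹⁴)⁸ = s⁷, (rs¹⁴)⁹ = rs⁶, (rs¹⁴)¹⁰ = s⁵, (rs¹⁴)¹¹ = rs⁴, (rs¹⁴)¹² = s³, (rs¹⁴)¹³ = rs², (rs¹⁴)¹⁴ = s, (rs¹⁴)¹⁵ = r, (rs¹⁴)¹⁶ = s¹⁴, (rs¹⁴)¹⁷ = rs¹³, (rs¹⁴)¹⁸ = s¹², (rs¹⁴)¹⁹ = rs¹¹, (rs¹⁴)²⁰ = s¹⁰, (rs¹⁴)²¹ = rs⁹, (rs¹⁴)²² = s⁸, (rs¹⁴)²³ = rs⁷, (rs¹⁴)²⁴ = s⁶, (rs¹⁴)²⁵ = rs⁵, (rs¹⁴)²⁶ = s⁴, (rs¹⁴)²⁷ = rs³, (rs¹⁴)²⁸ = s², (rs¹⁴)²⁹ = rs, (rs¹⁴)³⁰ = e.
The smallest positive k with (rs¹⁴)ᵏ = e is 30.

Answer: 30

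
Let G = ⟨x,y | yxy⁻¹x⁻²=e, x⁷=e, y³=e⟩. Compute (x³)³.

Compute successive powers of (x³), reducing at each step:
  (x³)²: (x³) · x³ = x⁶
  (x³)³: (x⁶) · x³ = x²

Answer: x²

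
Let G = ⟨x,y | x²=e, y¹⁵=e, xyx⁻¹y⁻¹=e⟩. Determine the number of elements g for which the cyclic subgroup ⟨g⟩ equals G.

G is cyclic of order 30. An element generates G iff its order is 30, and a cyclic group of order 30 has exactly φ(30) = 8 such elements.

Answer: 8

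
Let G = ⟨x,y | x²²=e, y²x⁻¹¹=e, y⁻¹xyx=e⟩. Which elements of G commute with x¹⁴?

⟨x¹⁴⟩ ⊆ C_G(x¹⁴) since powers of x¹⁴ commute with x¹⁴; so |C_G(x¹⁴)| ≥ |⟨x¹⁴⟩| = 11.
By orbit–stabilizer, |C_G(x¹⁴)| = |G| / |conj. class of x¹⁴| = 44 / 2 = 22.
The 22 elements commuting with x¹⁴ are {e, x, x², x³, x⁴, x⁵, x⁶, x⁷, x⁸, x⁹, x¹⁰, x¹¹, x¹², x¹³, x¹⁴, x¹⁵, x¹⁶, x¹⁷, x¹⁸, x¹⁹, x²⁰, x²¹}.

Answer: {e, x, x², x³, x⁴, x⁵, x⁶, x⁷, x⁸, x⁹, x¹⁰, x¹¹, x¹², x¹³, x¹⁴, x¹⁵, x¹⁶, x¹⁷, x¹⁸, x¹⁹, x²⁰, x²¹}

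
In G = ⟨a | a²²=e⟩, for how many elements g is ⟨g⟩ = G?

G is cyclic of order 22. An element generates G iff its order is 22, and a cyclic group of order 22 has exactly φ(22) = 10 such elements.

Answer: 10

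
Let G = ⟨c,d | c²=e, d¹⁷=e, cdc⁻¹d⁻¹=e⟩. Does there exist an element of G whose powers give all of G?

|G| = 34. The element cd has order 34 (its powers give 34 distinct elements), so ⟨cd⟩ = G and G is cyclic.

Answer: Yes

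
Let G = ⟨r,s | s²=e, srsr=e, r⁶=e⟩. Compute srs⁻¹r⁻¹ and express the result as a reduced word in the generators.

[s, r] = s·r·s⁻¹·r⁻¹.
  s · r = r⁵s
  (r⁵s) · s = r⁵
  (r⁵) · (r⁵) = r⁴

Answer: r⁴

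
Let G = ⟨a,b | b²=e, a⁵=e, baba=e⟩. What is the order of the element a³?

Compute successive powers until reaching e:
  (a³)¹ = a³, (a³)² = a, (a³)³ = a⁴, (a³)⁴ = a², (a³)⁵ = e.
The smallest positive k with (a³)ᵏ = e is 5.

Answer: 5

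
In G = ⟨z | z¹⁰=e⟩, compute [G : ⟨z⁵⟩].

First find ord(z⁵) by computing successive powers:
  (z⁵)¹ = z⁵, (z⁵)² = e.
So |⟨z⁵⟩| = ord(z⁵) = 2. With |G| = 10, by Lagrange [G : ⟨z⁵⟩] = 10/2 = 5.

Answer: 5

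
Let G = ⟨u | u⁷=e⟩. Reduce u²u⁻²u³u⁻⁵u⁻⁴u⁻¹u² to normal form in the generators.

Multiply left to right, reducing at each step:
  (u²) · u⁻² = e
  e · u³ = u³
  (u³) · u⁻⁵ = u⁵
  (u⁵) · u⁻⁴ = u
  u · u⁻¹ = e
  e · u² = u²

Answer: u²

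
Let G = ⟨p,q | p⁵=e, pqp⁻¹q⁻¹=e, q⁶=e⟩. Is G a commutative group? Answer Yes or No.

Each pair of generators commutes: p·q = pq = q·p. Since the generators pairwise commute, every element of G commutes with every other, so G is abelian.

Answer: Yes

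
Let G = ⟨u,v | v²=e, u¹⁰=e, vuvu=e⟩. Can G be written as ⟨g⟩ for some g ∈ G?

Every cyclic group is abelian. But u·v = uv while v·u = u⁹v, so u·v ≠ v·u and G is not abelian. Hence G is not cyclic.

Answer: No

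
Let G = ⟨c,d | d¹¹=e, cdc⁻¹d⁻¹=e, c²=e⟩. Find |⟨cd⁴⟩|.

|⟨cd⁴⟩| equals the order of cd⁴. Compute successive powers until reaching e:
  (cd⁴)¹ = cd⁴, (cd⁴)² = d⁸, (cd⁴)³ = cd, (cd⁴)⁴ = d⁵, (cd⁴)⁵ = cd⁹, (cd⁴)⁶ = d², (cd⁴)⁷ = cd⁶, (cd⁴)⁸ = d¹⁰, (cd⁴)⁹ = cd³, (cd⁴)¹⁰ = d⁷, (cd⁴)¹¹ = c, (cd⁴)¹² = d⁴, (cd⁴)¹³ = cd⁸, (cd⁴)¹⁴ = d, (cd⁴)¹⁵ = cd⁵, (cd⁴)¹⁶ = d⁹, (cd⁴)¹⁷ = cd², (cd⁴)¹⁸ = d⁶, (cd⁴)¹⁹ = cd¹⁰, (cd⁴)²⁰ = d³, (cd⁴)²¹ = cd⁷, (cd⁴)²² = e.
The smallest positive k with (cd⁴)ᵏ = e is 22, so |⟨cd⁴⟩| = 22.

Answer: 22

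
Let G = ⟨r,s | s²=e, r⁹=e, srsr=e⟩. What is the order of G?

Enumerate words in the generators, reducing via the relations: the distinct elements are
  {e, r, s, rs, r², r³, r⁴, r⁵, r⁶, r⁷, r⁸, r²s, r³s, r⁴s, r⁵s, r⁶s, r⁷s, r⁸s}.
No further products give new elements, so |G| = 18.

Answer: 18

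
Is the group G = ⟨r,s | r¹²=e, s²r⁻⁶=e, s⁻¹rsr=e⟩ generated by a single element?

Every cyclic group is abelian. But r·s = rs while s·r = r⁵s⁻¹, so r·s ≠ s·r and G is not abelian. Hence G is not cyclic.

Answer: No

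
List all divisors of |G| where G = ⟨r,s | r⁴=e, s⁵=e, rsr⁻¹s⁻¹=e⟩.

|G| = 20 = 2² · 5. By Lagrange's theorem the order of any subgroup divides 20; the divisors of 20 are 1, 2, 4, 5, 10, 20.

Answer: 1, 2, 4, 5, 10, 20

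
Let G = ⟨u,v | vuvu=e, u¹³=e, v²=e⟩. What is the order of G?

Enumerate words in the generators, reducing via the relations: the distinct elements are
  {e, u, v, uv, u², u³, u⁴, u⁵, u⁶, u⁷, u⁸, u⁹, u²v, u³v, u¹², u¹¹, u¹⁰, u⁴v, u⁵v, u⁶v, u⁷v, u⁸v, u⁹v, u¹²v, u¹¹v, u¹⁰v}.
No further products give new elements, so |G| = 26.

Answer: 26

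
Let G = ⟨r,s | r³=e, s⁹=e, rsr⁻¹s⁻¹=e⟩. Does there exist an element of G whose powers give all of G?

|G| = 27, but the maximum element order in G is 9 < 27. No single element generates all of G, so G is not cyclic.

Answer: No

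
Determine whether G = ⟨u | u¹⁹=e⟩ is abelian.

G has a single generator, so G is cyclic and hence abelian.

Answer: Yes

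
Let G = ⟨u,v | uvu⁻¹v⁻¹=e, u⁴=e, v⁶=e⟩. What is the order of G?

Enumerate words in the generators, reducing via the relations: the distinct elements are
  {e, u, v, uv, u², u³, v², v³, v⁴, v⁵, uv², uv³, uv⁴, uv⁵, u²v, u³v, u²v², u²v³, u²v⁴, u²v⁵, u³v², u³v³, u³v⁴, u³v⁵}.
No further products give new elements, so |G| = 24.

Answer: 24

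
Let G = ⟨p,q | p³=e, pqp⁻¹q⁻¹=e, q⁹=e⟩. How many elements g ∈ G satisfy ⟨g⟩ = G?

⟨g⟩ = G would require ord(g) = |G| = 27, but the maximum element order in G is 9 < 27. So G is not cyclic and no single element generates it: the count is 0.

Answer: 0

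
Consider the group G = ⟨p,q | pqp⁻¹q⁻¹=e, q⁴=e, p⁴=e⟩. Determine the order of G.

Enumerate words in the generators, reducing via the relations: the distinct elements are
  {e, p, q, pq, p², p³, q², q³, pq², pq³, p²q, p³q, p²q², p²q³, p³q², p³q³}.
No further products give new elements, so |G| = 16.

Answer: 16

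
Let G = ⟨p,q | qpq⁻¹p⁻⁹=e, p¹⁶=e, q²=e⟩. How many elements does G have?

Enumerate words in the generators, reducing via the relations: the distinct elements are
  {e, p, q, pq, p², p³, p⁴, p⁵, p⁶, p⁷, p⁸, p⁹, p²q, p³q, p¹², p¹³, p¹¹, p¹⁰, p¹⁴, p¹⁵, p⁴q, p⁵q, p⁶q, p⁷q, p⁸q, p⁹q, p¹²q, p¹³q, p¹¹q, p¹⁰q, p¹⁴q, p¹⁵q}.
No further products give new elements, so |G| = 32.

Answer: 32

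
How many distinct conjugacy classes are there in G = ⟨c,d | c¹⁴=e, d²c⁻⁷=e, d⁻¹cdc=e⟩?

The conjugacy classes (representative and size) are:
  [e] (size 1), [c¹³] (size 2), [c¹²] (size 2), [c¹¹] (size 2), [c⁴] (size 2), [c⁵] (size 2), [c⁸] (size 2), [c⁷] (size 1), [c⁵d⁻¹] (size 7), [c⁵d] (size 7).
Class equation: 1 + 2 + 2 + 2 + 2 + 2 + 2 + 1 + 7 + 7 = 28 = |G|. So G has 10 conjugacy classes.

Answer: 10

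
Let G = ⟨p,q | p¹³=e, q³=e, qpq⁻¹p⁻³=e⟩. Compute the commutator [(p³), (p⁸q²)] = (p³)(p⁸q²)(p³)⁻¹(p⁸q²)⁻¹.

[(p³), (p⁸q²)] = (p³)·(p⁸q²)·(p³)⁻¹·(p⁸q²)⁻¹.
  (p³) · (p⁸q²) = p¹¹q²
  (p¹¹q²) · (p¹⁰) = p¹⁰q²
  (p¹⁰q²) · (p²q) = p²

Answer: p²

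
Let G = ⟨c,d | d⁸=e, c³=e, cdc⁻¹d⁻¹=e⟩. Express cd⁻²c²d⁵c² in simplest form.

Multiply left to right, reducing at each step:
  c · d⁻² = cd⁶
  (cd⁶) · c² = d⁶
  (d⁶) · d⁵ = d³
  (d³) · c² = c²d³

Answer: c²d³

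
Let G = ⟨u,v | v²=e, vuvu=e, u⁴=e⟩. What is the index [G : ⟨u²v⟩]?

First find ord(u²v) by computing successive powers:
  (u²v)¹ = u²v, (u²v)² = e.
So |⟨u²v⟩| = ord(u²v) = 2. With |G| = 8, by Lagrange [G : ⟨u²v⟩] = 8/2 = 4.

Answer: 4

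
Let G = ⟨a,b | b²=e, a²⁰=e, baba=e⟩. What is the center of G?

An element z ∈ Z(G) iff z commutes with every generator.
For example a¹⁰ is central: (a¹⁰)·a = a¹¹ = a·(a¹⁰); (a¹⁰)·b = a¹⁰b = b·(a¹⁰).
Whereas a ∉ Z(G) since a·b = ab ≠ a¹⁹b = b·a.
Checking each of the 40 elements this way gives Z(G) = {e, a¹⁰}, of order 2.

Answer: {e, a¹⁰}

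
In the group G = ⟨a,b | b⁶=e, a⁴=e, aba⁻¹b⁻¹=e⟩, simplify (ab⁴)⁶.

Compute successive powers of (ab⁴), reducing at each step:
  (ab⁴)²: (ab⁴) · a = a²b⁴;   (a²b⁴) · b⁴ = a²b²
  (ab⁴)³: (a²b²) · a = a³b²;   (a³b²) · b⁴ = a³
  (ab⁴)⁴: (a³) · a = e;   e · b⁴ = b⁴
  (ab⁴)⁵: (b⁴) · a = ab⁴;   (ab⁴) · b⁴ = ab²
  (ab⁴)⁶: (ab²) · a = a²b²;   (a²b²) · b⁴ = a²

Answer: a²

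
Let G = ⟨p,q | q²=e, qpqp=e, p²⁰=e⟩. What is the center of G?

An element z ∈ Z(G) iff z commutes with every generator.
For example p¹⁰ is central: (p¹⁰)·p = p¹¹ = p·(p¹⁰); (p¹⁰)·q = p¹⁰q = q·(p¹⁰).
Whereas p ∉ Z(G) since p·q = pq ≠ p¹⁹q = q·p.
Checking each of the 40 elements this way gives Z(G) = {e, p¹⁰}, of order 2.

Answer: {e, p¹⁰}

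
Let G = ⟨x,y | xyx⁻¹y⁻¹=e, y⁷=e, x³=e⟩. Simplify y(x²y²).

Compute y · (x²y²) by multiplying left to right and reducing via the relations at each step:
  y · x² = x²y
  (x²y) · y² = x²y³

Answer: x²y³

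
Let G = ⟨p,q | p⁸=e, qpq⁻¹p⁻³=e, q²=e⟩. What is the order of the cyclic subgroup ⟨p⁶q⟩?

|⟨p⁶q⟩| equals the order of p⁶q. Compute successive powers until reaching e:
  (p⁶q)¹ = p⁶q, (p⁶q)² = e.
The smallest positive k with (p⁶q)ᵏ = e is 2, so |⟨p⁶q⟩| = 2.

Answer: 2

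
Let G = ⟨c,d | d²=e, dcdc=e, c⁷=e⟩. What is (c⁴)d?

Compute (c⁴) · d by multiplying left to right and reducing via the relations at each step:
  (c⁴) · d = c⁴d

Answer: c⁴d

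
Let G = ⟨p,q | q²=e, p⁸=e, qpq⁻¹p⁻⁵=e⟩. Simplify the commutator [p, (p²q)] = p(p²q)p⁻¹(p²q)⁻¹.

[p, (p²q)] = p·(p²q)·p⁻¹·(p²q)⁻¹.
  p · (p²q) = p³q
  (p³q) · (p⁷) = p⁶q
  (p⁶q) · (p⁶q) = p⁴

Answer: p⁴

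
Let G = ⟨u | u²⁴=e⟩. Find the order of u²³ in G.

Compute successive powers until reaching e:
  (u²³)¹ = u²³, (u²³)² = u²², (u²³)³ = u²¹, (u²³)⁴ = u²⁰, (u²³)⁵ = u¹⁹, (u²³)⁶ = u¹⁸, (u²³)⁷ = u¹⁷, (u²³)⁸ = u¹⁶, (u²³)⁹ = u¹⁵, (u²³)¹⁰ = u¹⁴, (u²³)¹¹ = u¹³, (u²³)¹² = u¹², (u²³)¹³ = u¹¹, (u²³)¹⁴ = u¹⁰, (u²³)¹⁵ = u⁹, (u²³)¹⁶ = u⁸, (u²³)¹⁷ = u⁷, (u²³)¹⁸ = u⁶, (u²³)¹⁹ = u⁵, (u²³)²⁰ = u⁴, (u²³)²¹ = u³, (u²³)²² = u², (u²³)²³ = u, (u²³)²⁴ = e.
The smallest positive k with (u²³)ᵏ = e is 24.

Answer: 24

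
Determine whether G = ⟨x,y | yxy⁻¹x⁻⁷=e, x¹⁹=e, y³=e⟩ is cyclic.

Every cyclic group is abelian. But x·y = xy while y·x = x⁷y, so x·y ≠ y·x and G is not abelian. Hence G is not cyclic.

Answer: No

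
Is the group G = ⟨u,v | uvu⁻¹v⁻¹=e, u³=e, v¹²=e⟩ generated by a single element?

|G| = 36, but the maximum element order in G is 12 < 36. No single element generates all of G, so G is not cyclic.

Answer: No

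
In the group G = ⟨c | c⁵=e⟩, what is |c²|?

Compute successive powers until reaching e:
  (c²)¹ = c², (c²)² = c⁴, (c²)³ = c, (c²)⁴ = c³, (c²)⁵ = e.
The smallest positive k with (c²)ᵏ = e is 5.

Answer: 5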